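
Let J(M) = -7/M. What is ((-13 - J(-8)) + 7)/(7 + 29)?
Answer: -55/288 ≈ -0.19097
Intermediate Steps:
((-13 - J(-8)) + 7)/(7 + 29) = ((-13 - (-7)/(-8)) + 7)/(7 + 29) = ((-13 - (-7)*(-1)/8) + 7)/36 = ((-13 - 1*7/8) + 7)*(1/36) = ((-13 - 7/8) + 7)*(1/36) = (-111/8 + 7)*(1/36) = -55/8*1/36 = -55/288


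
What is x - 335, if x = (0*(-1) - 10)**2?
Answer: -235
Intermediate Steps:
x = 100 (x = (0 - 10)**2 = (-10)**2 = 100)
x - 335 = 100 - 335 = -235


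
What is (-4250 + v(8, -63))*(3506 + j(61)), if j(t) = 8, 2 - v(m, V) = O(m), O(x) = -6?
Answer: -14906388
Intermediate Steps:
v(m, V) = 8 (v(m, V) = 2 - 1*(-6) = 2 + 6 = 8)
(-4250 + v(8, -63))*(3506 + j(61)) = (-4250 + 8)*(3506 + 8) = -4242*3514 = -14906388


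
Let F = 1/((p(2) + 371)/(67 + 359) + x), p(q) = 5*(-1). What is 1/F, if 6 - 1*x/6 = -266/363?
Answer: 354429/8591 ≈ 41.256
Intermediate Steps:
p(q) = -5
x = 4888/121 (x = 36 - (-1596)/363 = 36 - 6*(-266/363) = 36 + 532/121 = 4888/121 ≈ 40.397)
F = 8591/354429 (F = 1/((-5 + 371)/(67 + 359) + 4888/121) = 1/(366/426 + 4888/121) = 1/(366*(1/426) + 4888/121) = 1/(61/71 + 4888/121) = 1/(354429/8591) = 8591/354429 ≈ 0.024239)
1/F = 1/(8591/354429) = 354429/8591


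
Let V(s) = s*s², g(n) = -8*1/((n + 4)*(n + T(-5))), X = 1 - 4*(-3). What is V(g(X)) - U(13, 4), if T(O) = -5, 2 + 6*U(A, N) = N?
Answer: -4916/14739 ≈ -0.33354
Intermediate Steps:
U(A, N) = -⅓ + N/6
X = 13 (X = 1 + 12 = 13)
g(n) = -8/((-5 + n)*(4 + n)) (g(n) = -8*1/((n - 5)*(n + 4)) = -8*1/((-5 + n)*(4 + n)) = -8/((-5 + n)*(4 + n)))
V(s) = s³
V(g(X)) - U(13, 4) = (8/(20 + 13 - 1*13²))³ - (-⅓ + (⅙)*4) = (8/(20 + 13 - 1*169))³ - (-⅓ + ⅔) = (8/(20 + 13 - 169))³ - 1*⅓ = (8/(-136))³ - ⅓ = (8*(-1/136))³ - ⅓ = (-1/17)³ - ⅓ = -1/4913 - ⅓ = -4916/14739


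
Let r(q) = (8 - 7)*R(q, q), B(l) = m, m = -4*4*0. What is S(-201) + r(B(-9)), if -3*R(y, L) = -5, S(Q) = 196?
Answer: 593/3 ≈ 197.67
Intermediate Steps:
m = 0 (m = -16*0 = 0)
B(l) = 0
R(y, L) = 5/3 (R(y, L) = -⅓*(-5) = 5/3)
r(q) = 5/3 (r(q) = (8 - 7)*(5/3) = 1*(5/3) = 5/3)
S(-201) + r(B(-9)) = 196 + 5/3 = 593/3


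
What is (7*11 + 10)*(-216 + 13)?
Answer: -17661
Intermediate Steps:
(7*11 + 10)*(-216 + 13) = (77 + 10)*(-203) = 87*(-203) = -17661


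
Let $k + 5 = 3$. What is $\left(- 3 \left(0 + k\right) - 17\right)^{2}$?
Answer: $121$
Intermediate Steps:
$k = -2$ ($k = -5 + 3 = -2$)
$\left(- 3 \left(0 + k\right) - 17\right)^{2} = \left(- 3 \left(0 - 2\right) - 17\right)^{2} = \left(\left(-3\right) \left(-2\right) - 17\right)^{2} = \left(6 - 17\right)^{2} = \left(-11\right)^{2} = 121$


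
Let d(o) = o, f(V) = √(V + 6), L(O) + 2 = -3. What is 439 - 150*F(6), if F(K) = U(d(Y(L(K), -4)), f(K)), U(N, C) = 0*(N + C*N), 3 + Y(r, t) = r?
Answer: 439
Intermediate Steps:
L(O) = -5 (L(O) = -2 - 3 = -5)
Y(r, t) = -3 + r
f(V) = √(6 + V)
U(N, C) = 0
F(K) = 0
439 - 150*F(6) = 439 - 150*0 = 439 + 0 = 439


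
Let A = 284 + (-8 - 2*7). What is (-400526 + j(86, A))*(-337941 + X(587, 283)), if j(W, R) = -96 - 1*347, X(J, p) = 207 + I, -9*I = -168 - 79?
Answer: 1218688738871/9 ≈ 1.3541e+11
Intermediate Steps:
I = 247/9 (I = -(-168 - 79)/9 = -⅑*(-247) = 247/9 ≈ 27.444)
X(J, p) = 2110/9 (X(J, p) = 207 + 247/9 = 2110/9)
A = 262 (A = 284 + (-8 - 14) = 284 - 22 = 262)
j(W, R) = -443 (j(W, R) = -96 - 347 = -443)
(-400526 + j(86, A))*(-337941 + X(587, 283)) = (-400526 - 443)*(-337941 + 2110/9) = -400969*(-3039359/9) = 1218688738871/9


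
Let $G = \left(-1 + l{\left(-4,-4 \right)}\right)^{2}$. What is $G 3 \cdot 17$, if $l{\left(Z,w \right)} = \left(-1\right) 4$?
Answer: $1275$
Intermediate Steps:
$l{\left(Z,w \right)} = -4$
$G = 25$ ($G = \left(-1 - 4\right)^{2} = \left(-5\right)^{2} = 25$)
$G 3 \cdot 17 = 25 \cdot 3 \cdot 17 = 75 \cdot 17 = 1275$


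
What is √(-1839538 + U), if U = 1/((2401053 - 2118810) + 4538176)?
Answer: 3*I*√4749368126939376711/4820419 ≈ 1356.3*I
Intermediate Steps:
U = 1/4820419 (U = 1/(282243 + 4538176) = 1/4820419 ≈ 2.0745e-7)
√(-1839538 + U) = √(-1839538 + 1/4820419) = √(-8867343926421/4820419) = 3*I*√4749368126939376711/4820419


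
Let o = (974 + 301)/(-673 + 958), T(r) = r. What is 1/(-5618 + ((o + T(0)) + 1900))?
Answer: -19/70557 ≈ -0.00026929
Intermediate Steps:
o = 85/19 (o = 1275/285 = 1275*(1/285) = 85/19 ≈ 4.4737)
1/(-5618 + ((o + T(0)) + 1900)) = 1/(-5618 + ((85/19 + 0) + 1900)) = 1/(-5618 + (85/19 + 1900)) = 1/(-5618 + 36185/19) = 1/(-70557/19) = -19/70557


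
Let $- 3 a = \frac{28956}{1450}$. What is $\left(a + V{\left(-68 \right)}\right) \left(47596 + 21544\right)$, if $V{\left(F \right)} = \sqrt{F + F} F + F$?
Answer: $- \frac{748454328}{145} - 9403040 i \sqrt{34} \approx -5.1618 \cdot 10^{6} - 5.4829 \cdot 10^{7} i$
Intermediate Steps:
$a = - \frac{4826}{725}$ ($a = - \frac{28956 \cdot \frac{1}{1450}}{3} = \left(- \frac{1}{3}\right) \frac{14478}{725} = - \frac{4826}{725} \approx -6.6566$)
$V{\left(F \right)} = F + \sqrt{2} F^{\frac{3}{2}}$ ($V{\left(F \right)} = \sqrt{2 F} F + F = \sqrt{2} \sqrt{F} F + F = \sqrt{2} F^{\frac{3}{2}} + F = F + \sqrt{2} F^{\frac{3}{2}}$)
$\left(a + V{\left(-68 \right)}\right) \left(47596 + 21544\right) = \left(- \frac{4826}{725} - \left(68 - \sqrt{2} \left(-68\right)^{\frac{3}{2}}\right)\right) \left(47596 + 21544\right) = \left(- \frac{4826}{725} - \left(68 - \sqrt{2} \left(- 136 i \sqrt{17}\right)\right)\right) 69140 = \left(- \frac{4826}{725} - \left(68 + 136 i \sqrt{34}\right)\right) 69140 = \left(- \frac{54126}{725} - 136 i \sqrt{34}\right) 69140 = - \frac{748454328}{145} - 9403040 i \sqrt{34}$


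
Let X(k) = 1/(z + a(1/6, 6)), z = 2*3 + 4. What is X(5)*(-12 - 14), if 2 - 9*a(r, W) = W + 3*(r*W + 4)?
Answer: -234/71 ≈ -3.2958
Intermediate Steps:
a(r, W) = -10/9 - W/9 - W*r/3 (a(r, W) = 2/9 - (W + 3*(r*W + 4))/9 = 2/9 - (W + 3*(W*r + 4))/9 = 2/9 - (W + 3*(4 + W*r))/9 = 2/9 - (W + (12 + 3*W*r))/9 = 2/9 - (12 + W + 3*W*r)/9 = 2/9 + (-4/3 - W/9 - W*r/3) = -10/9 - W/9 - W*r/3)
z = 10 (z = 6 + 4 = 10)
X(k) = 9/71 (X(k) = 1/(10 + (-10/9 - ⅑*6 - ⅓*6/6)) = 1/(10 + (-10/9 - ⅔ - ⅓*6*⅙)) = 1/(10 + (-10/9 - ⅔ - ⅓)) = 1/(10 - 19/9) = 1/(71/9) = 9/71)
X(5)*(-12 - 14) = 9*(-12 - 14)/71 = (9/71)*(-26) = -234/71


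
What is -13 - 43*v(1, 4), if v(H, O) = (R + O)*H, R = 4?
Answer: -357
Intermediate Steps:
v(H, O) = H*(4 + O) (v(H, O) = (4 + O)*H = H*(4 + O))
-13 - 43*v(1, 4) = -13 - 43*(4 + 4) = -13 - 43*8 = -13 - 344 = -357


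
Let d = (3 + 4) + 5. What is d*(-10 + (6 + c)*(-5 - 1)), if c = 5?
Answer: -912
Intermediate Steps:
d = 12 (d = 7 + 5 = 12)
d*(-10 + (6 + c)*(-5 - 1)) = 12*(-10 + (6 + 5)*(-5 - 1)) = 12*(-10 + 11*(-6)) = 12*(-10 - 66) = 12*(-76) = -912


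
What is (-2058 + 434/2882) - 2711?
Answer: -6871912/1441 ≈ -4768.9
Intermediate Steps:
(-2058 + 434/2882) - 2711 = (-2058 + 434*(1/2882)) - 2711 = (-2058 + 217/1441) - 2711 = -2965361/1441 - 2711 = -6871912/1441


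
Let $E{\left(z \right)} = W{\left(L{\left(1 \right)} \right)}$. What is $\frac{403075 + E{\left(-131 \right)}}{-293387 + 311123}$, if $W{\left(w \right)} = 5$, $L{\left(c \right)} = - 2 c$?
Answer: $\frac{16795}{739} \approx 22.727$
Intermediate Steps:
$E{\left(z \right)} = 5$
$\frac{403075 + E{\left(-131 \right)}}{-293387 + 311123} = \frac{403075 + 5}{-293387 + 311123} = \frac{403080}{17736} = 403080 \cdot \frac{1}{17736} = \frac{16795}{739}$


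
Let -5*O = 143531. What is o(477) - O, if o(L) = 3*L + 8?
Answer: 150726/5 ≈ 30145.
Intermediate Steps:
o(L) = 8 + 3*L
O = -143531/5 (O = -⅕*143531 = -143531/5 ≈ -28706.)
o(477) - O = (8 + 3*477) - 1*(-143531/5) = (8 + 1431) + 143531/5 = 1439 + 143531/5 = 150726/5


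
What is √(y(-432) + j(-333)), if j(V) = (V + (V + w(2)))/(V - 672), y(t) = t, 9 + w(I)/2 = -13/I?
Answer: I*√435630315/1005 ≈ 20.768*I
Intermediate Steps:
w(I) = -18 - 26/I (w(I) = -18 + 2*(-13/I) = -18 - 26/I)
j(V) = (-31 + 2*V)/(-672 + V) (j(V) = (V + (V + (-18 - 26/2)))/(V - 672) = (V + (V + (-18 - 26*½)))/(-672 + V) = (V + (V + (-18 - 13)))/(-672 + V) = (V + (V - 31))/(-672 + V) = (V + (-31 + V))/(-672 + V) = (-31 + 2*V)/(-672 + V))
√(y(-432) + j(-333)) = √(-432 + (-31 + 2*(-333))/(-672 - 333)) = √(-432 + (-31 - 666)/(-1005)) = √(-432 - 1/1005*(-697)) = √(-432 + 697/1005) = √(-433463/1005) = I*√435630315/1005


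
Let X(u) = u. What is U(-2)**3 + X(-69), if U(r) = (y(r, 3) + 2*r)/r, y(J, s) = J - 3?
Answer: 177/8 ≈ 22.125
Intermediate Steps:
y(J, s) = -3 + J
U(r) = (-3 + 3*r)/r (U(r) = ((-3 + r) + 2*r)/r = (-3 + 3*r)/r)
U(-2)**3 + X(-69) = (3 - 3/(-2))**3 - 69 = (3 - 3*(-1/2))**3 - 69 = (3 + 3/2)**3 - 69 = (9/2)**3 - 69 = 729/8 - 69 = 177/8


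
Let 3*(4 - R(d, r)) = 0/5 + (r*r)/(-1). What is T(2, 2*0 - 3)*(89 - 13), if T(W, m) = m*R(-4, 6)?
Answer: -3648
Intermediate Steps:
R(d, r) = 4 + r²/3 (R(d, r) = 4 - (0/5 + (r*r)/(-1))/3 = 4 - (0*(⅕) + r²*(-1))/3 = 4 - (0 - r²)/3 = 4 - (-1)*r²/3 = 4 + r²/3)
T(W, m) = 16*m (T(W, m) = m*(4 + (⅓)*6²) = m*(4 + (⅓)*36) = m*(4 + 12) = m*16 = 16*m)
T(2, 2*0 - 3)*(89 - 13) = (16*(2*0 - 3))*(89 - 13) = (16*(0 - 3))*76 = (16*(-3))*76 = -48*76 = -3648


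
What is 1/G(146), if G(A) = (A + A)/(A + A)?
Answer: 1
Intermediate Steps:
G(A) = 1 (G(A) = (2*A)/((2*A)) = (2*A)*(1/(2*A)) = 1)
1/G(146) = 1/1 = 1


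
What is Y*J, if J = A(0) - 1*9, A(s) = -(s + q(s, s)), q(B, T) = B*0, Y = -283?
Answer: 2547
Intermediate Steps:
q(B, T) = 0
A(s) = -s (A(s) = -(s + 0) = -s)
J = -9 (J = -1*0 - 1*9 = 0 - 9 = -9)
Y*J = -283*(-9) = 2547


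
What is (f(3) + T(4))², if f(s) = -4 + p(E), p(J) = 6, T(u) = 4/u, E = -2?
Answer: 9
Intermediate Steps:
f(s) = 2 (f(s) = -4 + 6 = 2)
(f(3) + T(4))² = (2 + 4/4)² = (2 + 4*(¼))² = (2 + 1)² = 3² = 9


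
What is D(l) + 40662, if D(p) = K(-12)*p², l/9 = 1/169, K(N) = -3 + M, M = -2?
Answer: 1161346977/28561 ≈ 40662.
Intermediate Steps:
K(N) = -5 (K(N) = -3 - 2 = -5)
l = 9/169 ≈ 0.053254
D(p) = -5*p²
D(l) + 40662 = -5*(9/169)² + 40662 = -5*81/28561 + 40662 = -405/28561 + 40662 = 1161346977/28561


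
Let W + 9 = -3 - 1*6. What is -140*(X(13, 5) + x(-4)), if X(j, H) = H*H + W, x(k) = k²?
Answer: -3220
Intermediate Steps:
W = -18 (W = -9 + (-3 - 1*6) = -9 + (-3 - 6) = -9 - 9 = -18)
X(j, H) = -18 + H² (X(j, H) = H*H - 18 = H² - 18 = -18 + H²)
-140*(X(13, 5) + x(-4)) = -140*((-18 + 5²) + (-4)²) = -140*((-18 + 25) + 16) = -140*(7 + 16) = -140*23 = -3220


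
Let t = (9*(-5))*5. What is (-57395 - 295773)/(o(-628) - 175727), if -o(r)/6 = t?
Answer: 353168/174377 ≈ 2.0253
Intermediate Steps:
t = -225 (t = -45*5 = -225)
o(r) = 1350 (o(r) = -6*(-225) = 1350)
(-57395 - 295773)/(o(-628) - 175727) = (-57395 - 295773)/(1350 - 175727) = -353168/(-174377) = -353168*(-1/174377) = 353168/174377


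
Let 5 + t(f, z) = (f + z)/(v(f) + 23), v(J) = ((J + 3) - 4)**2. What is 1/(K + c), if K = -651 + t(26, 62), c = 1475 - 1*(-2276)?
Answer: 81/250706 ≈ 0.00032309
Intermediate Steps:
v(J) = (-1 + J)**2 (v(J) = ((3 + J) - 4)**2 = (-1 + J)**2)
t(f, z) = -5 + (f + z)/(23 + (-1 + f)**2) (t(f, z) = -5 + (f + z)/((-1 + f)**2 + 23) = -5 + (f + z)/(23 + (-1 + f)**2))
c = 3751 (c = 1475 + 2276 = 3751)
K = -53125/81 (K = -651 + (-115 + 26 + 62 - 5*(-1 + 26)**2)/(23 + (-1 + 26)**2) = -651 + (-115 + 26 + 62 - 5*25**2)/(23 + 25**2) = -651 + (-115 + 26 + 62 - 5*625)/(23 + 625) = -651 + (-115 + 26 + 62 - 3125)/648 = -651 + (1/648)*(-3152) = -651 - 394/81 = -53125/81 ≈ -655.86)
1/(K + c) = 1/(-53125/81 + 3751) = 1/(250706/81) = 81/250706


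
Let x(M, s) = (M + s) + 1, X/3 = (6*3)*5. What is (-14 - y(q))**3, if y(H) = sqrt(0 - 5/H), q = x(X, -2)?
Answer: -(3766 + I*sqrt(1345))**3/19465109 ≈ -2743.2 - 80.163*I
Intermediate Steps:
X = 270 (X = 3*((6*3)*5) = 3*(18*5) = 3*90 = 270)
x(M, s) = 1 + M + s
q = 269 (q = 1 + 270 - 2 = 269)
y(H) = sqrt(5)*sqrt(-1/H) (y(H) = sqrt(-5/H) = sqrt(5)*sqrt(-1/H))
(-14 - y(q))**3 = (-14 - sqrt(5)*sqrt(-1/269))**3 = (-14 - sqrt(5)*I*sqrt(269)/269)**3 = (-14 - I*sqrt(1345)/269)**3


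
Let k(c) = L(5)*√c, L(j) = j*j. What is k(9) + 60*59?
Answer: 3615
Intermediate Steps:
L(j) = j²
k(c) = 25*√c (k(c) = 5²*√c = 25*√c)
k(9) + 60*59 = 25*√9 + 60*59 = 25*3 + 3540 = 75 + 3540 = 3615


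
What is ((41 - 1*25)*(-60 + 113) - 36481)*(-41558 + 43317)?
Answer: -62678447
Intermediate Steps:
((41 - 1*25)*(-60 + 113) - 36481)*(-41558 + 43317) = ((41 - 25)*53 - 36481)*1759 = (16*53 - 36481)*1759 = (848 - 36481)*1759 = -35633*1759 = -62678447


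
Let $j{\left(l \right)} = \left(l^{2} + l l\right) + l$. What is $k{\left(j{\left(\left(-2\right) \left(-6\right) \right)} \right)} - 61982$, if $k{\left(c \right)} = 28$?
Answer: $-61954$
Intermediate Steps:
$j{\left(l \right)} = l + 2 l^{2}$ ($j{\left(l \right)} = \left(l^{2} + l^{2}\right) + l = 2 l^{2} + l = l + 2 l^{2}$)
$k{\left(j{\left(\left(-2\right) \left(-6\right) \right)} \right)} - 61982 = 28 - 61982 = -61954$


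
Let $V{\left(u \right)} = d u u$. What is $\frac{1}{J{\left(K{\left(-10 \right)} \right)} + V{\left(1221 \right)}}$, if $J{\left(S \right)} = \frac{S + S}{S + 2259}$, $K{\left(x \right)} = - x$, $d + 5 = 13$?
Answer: $\frac{2269}{27061745852} \approx 8.3845 \cdot 10^{-8}$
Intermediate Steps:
$d = 8$ ($d = -5 + 13 = 8$)
$J{\left(S \right)} = \frac{2 S}{2259 + S}$
$V{\left(u \right)} = 8 u^{2}$ ($V{\left(u \right)} = 8 u u = 8 u^{2}$)
$\frac{1}{J{\left(K{\left(-10 \right)} \right)} + V{\left(1221 \right)}} = \frac{1}{\frac{2 \left(\left(-1\right) \left(-10\right)\right)}{2259 - -10} + 8 \cdot 1221^{2}} = \frac{1}{2 \cdot 10 \frac{1}{2259 + 10} + 8 \cdot 1490841} = \frac{1}{2 \cdot 10 \cdot \frac{1}{2269} + 11926728} = \frac{1}{\frac{20}{2269} + 11926728} = \frac{1}{\frac{27061745852}{2269}} = \frac{2269}{27061745852}$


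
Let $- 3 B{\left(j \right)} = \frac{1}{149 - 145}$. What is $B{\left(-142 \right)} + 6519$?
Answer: $\frac{78227}{12} \approx 6518.9$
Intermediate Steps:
$B{\left(j \right)} = - \frac{1}{12}$ ($B{\left(j \right)} = - \frac{1}{3 \left(149 - 145\right)} = - \frac{1}{3 \cdot 4} = \left(- \frac{1}{3}\right) \frac{1}{4} = - \frac{1}{12}$)
$B{\left(-142 \right)} + 6519 = - \frac{1}{12} + 6519 = \frac{78227}{12}$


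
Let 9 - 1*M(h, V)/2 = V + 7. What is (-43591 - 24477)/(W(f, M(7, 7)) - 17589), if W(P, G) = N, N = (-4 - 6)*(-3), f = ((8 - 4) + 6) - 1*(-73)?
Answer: 68068/17559 ≈ 3.8765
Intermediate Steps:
f = 83 (f = (4 + 6) + 73 = 10 + 73 = 83)
M(h, V) = 4 - 2*V (M(h, V) = 18 - 2*(V + 7) = 18 - 2*(7 + V) = 18 + (-14 - 2*V) = 4 - 2*V)
N = 30 (N = -10*(-3) = 30)
W(P, G) = 30
(-43591 - 24477)/(W(f, M(7, 7)) - 17589) = (-43591 - 24477)/(30 - 17589) = -68068/(-17559) = -68068*(-1/17559) = 68068/17559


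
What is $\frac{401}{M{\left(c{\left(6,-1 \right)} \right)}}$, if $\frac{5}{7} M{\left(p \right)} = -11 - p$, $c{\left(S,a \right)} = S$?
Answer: $- \frac{2005}{119} \approx -16.849$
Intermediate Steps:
$M{\left(p \right)} = - \frac{77}{5} - \frac{7 p}{5}$ ($M{\left(p \right)} = \frac{7 \left(-11 - p\right)}{5} = - \frac{77}{5} - \frac{7 p}{5}$)
$\frac{401}{M{\left(c{\left(6,-1 \right)} \right)}} = \frac{401}{- \frac{77}{5} - \frac{42}{5}} = \frac{401}{- \frac{119}{5}} = 401 \left(- \frac{5}{119}\right) = - \frac{2005}{119}$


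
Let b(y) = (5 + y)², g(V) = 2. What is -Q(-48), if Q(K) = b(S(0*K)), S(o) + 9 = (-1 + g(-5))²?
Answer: -9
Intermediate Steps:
S(o) = -8 (S(o) = -9 + (-1 + 2)² = -9 + 1² = -9 + 1 = -8)
Q(K) = 9 (Q(K) = (5 - 8)² = (-3)² = 9)
-Q(-48) = -1*9 = -9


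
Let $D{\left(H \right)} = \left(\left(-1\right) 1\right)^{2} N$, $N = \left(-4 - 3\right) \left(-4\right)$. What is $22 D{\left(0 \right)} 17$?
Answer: $10472$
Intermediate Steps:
$N = 28$ ($N = \left(-7\right) \left(-4\right) = 28$)
$D{\left(H \right)} = 28$ ($D{\left(H \right)} = \left(\left(-1\right) 1\right)^{2} \cdot 28 = \left(-1\right)^{2} \cdot 28 = 1 \cdot 28 = 28$)
$22 D{\left(0 \right)} 17 = 22 \cdot 28 \cdot 17 = 616 \cdot 17 = 10472$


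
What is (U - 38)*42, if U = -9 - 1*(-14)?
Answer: -1386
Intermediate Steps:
U = 5 (U = -9 + 14 = 5)
(U - 38)*42 = (5 - 38)*42 = -33*42 = -1386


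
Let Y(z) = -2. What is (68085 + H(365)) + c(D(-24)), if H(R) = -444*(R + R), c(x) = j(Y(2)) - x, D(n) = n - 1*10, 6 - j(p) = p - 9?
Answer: -255984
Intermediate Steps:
j(p) = 15 - p (j(p) = 6 - (p - 9) = 6 - (-9 + p) = 6 + (9 - p) = 15 - p)
D(n) = -10 + n (D(n) = n - 10 = -10 + n)
c(x) = 17 - x (c(x) = (15 - 1*(-2)) - x = (15 + 2) - x = 17 - x)
H(R) = -888*R
(68085 + H(365)) + c(D(-24)) = (68085 - 888*365) + (17 - (-10 - 24)) = (68085 - 324120) + (17 - 1*(-34)) = -256035 + (17 + 34) = -256035 + 51 = -255984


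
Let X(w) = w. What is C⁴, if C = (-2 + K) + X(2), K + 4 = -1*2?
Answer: 1296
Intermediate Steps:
K = -6 (K = -4 - 1*2 = -4 - 2 = -6)
C = -6 (C = (-2 - 6) + 2 = -8 + 2 = -6)
C⁴ = (-6)⁴ = 1296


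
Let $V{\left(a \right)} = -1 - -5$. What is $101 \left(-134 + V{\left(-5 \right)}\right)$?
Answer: $-13130$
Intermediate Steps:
$V{\left(a \right)} = 4$ ($V{\left(a \right)} = -1 + 5 = 4$)
$101 \left(-134 + V{\left(-5 \right)}\right) = 101 \left(-134 + 4\right) = 101 \left(-130\right) = -13130$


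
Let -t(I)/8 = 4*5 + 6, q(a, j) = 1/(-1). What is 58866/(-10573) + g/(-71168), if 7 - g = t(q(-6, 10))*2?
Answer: -4193847867/752459264 ≈ -5.5735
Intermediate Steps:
q(a, j) = -1
t(I) = -208 (t(I) = -8*(4*5 + 6) = -8*(20 + 6) = -8*26 = -208)
g = 423 (g = 7 - (-208)*2 = 7 - 1*(-416) = 7 + 416 = 423)
58866/(-10573) + g/(-71168) = 58866/(-10573) + 423/(-71168) = 58866*(-1/10573) + 423*(-1/71168) = -58866/10573 - 423/71168 = -4193847867/752459264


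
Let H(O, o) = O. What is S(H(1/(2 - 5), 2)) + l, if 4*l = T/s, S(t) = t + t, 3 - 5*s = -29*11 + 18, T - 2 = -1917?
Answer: -31157/3648 ≈ -8.5408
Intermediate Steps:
T = -1915 (T = 2 - 1917 = -1915)
s = 304/5 (s = ⅗ - (-29*11 + 18)/5 = ⅗ - (-319 + 18)/5 = ⅗ - ⅕*(-301) = ⅗ + 301/5 = 304/5 ≈ 60.800)
S(t) = 2*t
l = -9575/1216 (l = (-1915/304/5)/4 = (-1915*5/304)/4 = (¼)*(-9575/304) = -9575/1216 ≈ -7.8742)
S(H(1/(2 - 5), 2)) + l = 2/(2 - 5) - 9575/1216 = 2/(-3) - 9575/1216 = 2*(-⅓) - 9575/1216 = -⅔ - 9575/1216 = -31157/3648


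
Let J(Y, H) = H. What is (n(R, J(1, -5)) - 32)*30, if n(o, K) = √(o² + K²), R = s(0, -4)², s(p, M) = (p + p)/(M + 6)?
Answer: -810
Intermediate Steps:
s(p, M) = 2*p/(6 + M) (s(p, M) = (2*p)/(6 + M) = 2*p/(6 + M))
R = 0 (R = (2*0/(6 - 4))² = (2*0/2)² = (2*0*(½))² = 0² = 0)
n(o, K) = √(K² + o²)
(n(R, J(1, -5)) - 32)*30 = (√((-5)² + 0²) - 32)*30 = (√(25 + 0) - 32)*30 = (√25 - 32)*30 = (5 - 32)*30 = -27*30 = -810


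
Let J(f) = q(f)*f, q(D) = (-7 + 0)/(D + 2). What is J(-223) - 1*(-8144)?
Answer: 1798263/221 ≈ 8136.9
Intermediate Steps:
q(D) = -7/(2 + D)
J(f) = -7*f/(2 + f) (J(f) = (-7/(2 + f))*f = -7*f/(2 + f))
J(-223) - 1*(-8144) = -7*(-223)/(2 - 223) - 1*(-8144) = -7*(-223)/(-221) + 8144 = -7*(-223)*(-1/221) + 8144 = -1561/221 + 8144 = 1798263/221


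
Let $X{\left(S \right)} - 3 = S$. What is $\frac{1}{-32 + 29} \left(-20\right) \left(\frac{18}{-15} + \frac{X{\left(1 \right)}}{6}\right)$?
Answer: $- \frac{32}{9} \approx -3.5556$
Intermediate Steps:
$X{\left(S \right)} = 3 + S$
$\frac{1}{-32 + 29} \left(-20\right) \left(\frac{18}{-15} + \frac{X{\left(1 \right)}}{6}\right) = \frac{1}{-32 + 29} \left(-20\right) \left(\frac{18}{-15} + \frac{3 + 1}{6}\right) = \frac{1}{-3} \left(-20\right) \left(18 \left(- \frac{1}{15}\right) + 4 \cdot \frac{1}{6}\right) = \left(- \frac{1}{3}\right) \left(-20\right) \left(- \frac{6}{5} + \frac{2}{3}\right) = \frac{20}{3} \left(- \frac{8}{15}\right) = - \frac{32}{9}$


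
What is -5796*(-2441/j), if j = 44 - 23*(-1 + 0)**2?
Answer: 673716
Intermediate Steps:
j = 21 (j = 44 - 23*(-1)**2 = 44 - 23*1 = 44 - 23 = 21)
-5796*(-2441/j) = -5796/(21/(-2441)) = -5796/(21*(-1/2441)) = -5796/(-21/2441) = -5796*(-2441/21) = 673716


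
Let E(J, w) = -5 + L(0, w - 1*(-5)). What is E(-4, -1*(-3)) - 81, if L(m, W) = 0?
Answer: -86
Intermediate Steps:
E(J, w) = -5 (E(J, w) = -5 + 0 = -5)
E(-4, -1*(-3)) - 81 = -5 - 81 = -86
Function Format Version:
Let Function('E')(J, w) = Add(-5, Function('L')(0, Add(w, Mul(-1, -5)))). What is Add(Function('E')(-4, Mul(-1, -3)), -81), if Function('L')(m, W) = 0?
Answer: -86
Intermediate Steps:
Function('E')(J, w) = -5 (Function('E')(J, w) = Add(-5, 0) = -5)
Add(Function('E')(-4, Mul(-1, -3)), -81) = Add(-5, -81) = -86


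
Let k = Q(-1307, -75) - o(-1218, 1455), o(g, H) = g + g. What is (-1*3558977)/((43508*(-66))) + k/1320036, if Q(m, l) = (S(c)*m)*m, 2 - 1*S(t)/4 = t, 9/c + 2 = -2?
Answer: 7341234582617/315876694584 ≈ 23.241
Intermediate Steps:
c = -9/4 (c = 9/(-2 - 2) = 9/(-4) = 9*(-1/4) = -9/4 ≈ -2.2500)
S(t) = 8 - 4*t
o(g, H) = 2*g
Q(m, l) = 17*m**2 (Q(m, l) = ((8 - 4*(-9/4))*m)*m = ((8 + 9)*m)*m = (17*m)*m = 17*m**2)
k = 29042669 (k = 17*(-1307)**2 - 2*(-1218) = 17*1708249 - 1*(-2436) = 29040233 + 2436 = 29042669)
(-1*3558977)/((43508*(-66))) + k/1320036 = (-1*3558977)/((43508*(-66))) + 29042669/1320036 = -3558977/(-2871528) + 29042669*(1/1320036) = -3558977*(-1/2871528) + 29042669/1320036 = 3558977/2871528 + 29042669/1320036 = 7341234582617/315876694584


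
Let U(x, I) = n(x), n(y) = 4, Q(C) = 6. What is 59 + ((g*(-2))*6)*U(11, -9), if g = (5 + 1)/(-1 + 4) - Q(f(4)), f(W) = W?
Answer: 251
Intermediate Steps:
U(x, I) = 4
g = -4 (g = (5 + 1)/(-1 + 4) - 1*6 = 6/3 - 6 = 6*(⅓) - 6 = 2 - 6 = -4)
59 + ((g*(-2))*6)*U(11, -9) = 59 + (-4*(-2)*6)*4 = 59 + (8*6)*4 = 59 + 48*4 = 59 + 192 = 251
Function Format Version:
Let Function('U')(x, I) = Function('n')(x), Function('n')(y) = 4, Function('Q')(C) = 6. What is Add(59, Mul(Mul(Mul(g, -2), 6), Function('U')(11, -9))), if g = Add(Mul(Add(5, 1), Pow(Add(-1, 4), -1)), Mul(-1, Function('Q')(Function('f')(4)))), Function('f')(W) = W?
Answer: 251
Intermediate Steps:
Function('U')(x, I) = 4
g = -4 (g = Add(Mul(Add(5, 1), Pow(Add(-1, 4), -1)), Mul(-1, 6)) = Add(Mul(6, Pow(3, -1)), -6) = Add(Mul(6, Rational(1, 3)), -6) = Add(2, -6) = -4)
Add(59, Mul(Mul(Mul(g, -2), 6), Function('U')(11, -9))) = Add(59, Mul(Mul(Mul(-4, -2), 6), 4)) = Add(59, Mul(Mul(8, 6), 4)) = Add(59, Mul(48, 4)) = Add(59, 192) = 251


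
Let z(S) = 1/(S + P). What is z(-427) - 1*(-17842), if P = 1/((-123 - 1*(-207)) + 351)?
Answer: 3314044013/185744 ≈ 17842.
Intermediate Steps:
P = 1/435 (P = 1/((-123 + 207) + 351) = 1/(84 + 351) = 1/435 ≈ 0.0022989)
z(S) = 1/(1/435 + S) (z(S) = 1/(S + 1/435) = 1/(1/435 + S))
z(-427) - 1*(-17842) = 435/(1 + 435*(-427)) - 1*(-17842) = 435/(1 - 185745) + 17842 = 435/(-185744) + 17842 = 435*(-1/185744) + 17842 = -435/185744 + 17842 = 3314044013/185744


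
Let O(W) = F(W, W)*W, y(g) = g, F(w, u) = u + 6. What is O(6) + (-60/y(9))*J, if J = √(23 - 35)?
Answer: 72 - 40*I*√3/3 ≈ 72.0 - 23.094*I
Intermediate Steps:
F(w, u) = 6 + u
J = 2*I*√3 (J = √(-12) = 2*I*√3 ≈ 3.4641*I)
O(W) = W*(6 + W) (O(W) = (6 + W)*W = W*(6 + W))
O(6) + (-60/y(9))*J = 6*(6 + 6) + (-60/9)*(2*I*√3) = 6*12 + (-60*⅑)*(2*I*√3) = 72 - 40*I*√3/3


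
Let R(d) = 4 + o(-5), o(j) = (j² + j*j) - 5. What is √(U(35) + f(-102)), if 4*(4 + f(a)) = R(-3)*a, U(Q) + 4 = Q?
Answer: I*√4890/2 ≈ 34.964*I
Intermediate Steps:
U(Q) = -4 + Q
o(j) = -5 + 2*j² (o(j) = (j² + j²) - 5 = 2*j² - 5 = -5 + 2*j²)
R(d) = 49 (R(d) = 4 + (-5 + 2*(-5)²) = 4 + (-5 + 2*25) = 4 + (-5 + 50) = 4 + 45 = 49)
f(a) = -4 + 49*a/4 (f(a) = -4 + (49*a)/4 = -4 + 49*a/4)
√(U(35) + f(-102)) = √((-4 + 35) + (-4 + (49/4)*(-102))) = √(31 + (-4 - 2499/2)) = √(31 - 2507/2) = √(-2445/2) = I*√4890/2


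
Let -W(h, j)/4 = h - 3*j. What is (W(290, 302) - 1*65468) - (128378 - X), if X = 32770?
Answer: -158612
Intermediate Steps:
W(h, j) = -4*h + 12*j (W(h, j) = -4*(h - 3*j) = -4*h + 12*j)
(W(290, 302) - 1*65468) - (128378 - X) = ((-4*290 + 12*302) - 1*65468) - (128378 - 1*32770) = ((-1160 + 3624) - 65468) - (128378 - 32770) = (2464 - 65468) - 1*95608 = -63004 - 95608 = -158612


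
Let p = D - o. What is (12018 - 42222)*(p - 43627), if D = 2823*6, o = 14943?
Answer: 1257452928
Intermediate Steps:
D = 16938
p = 1995 (p = 16938 - 1*14943 = 16938 - 14943 = 1995)
(12018 - 42222)*(p - 43627) = (12018 - 42222)*(1995 - 43627) = -30204*(-41632) = 1257452928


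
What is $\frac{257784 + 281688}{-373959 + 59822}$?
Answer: $- \frac{539472}{314137} \approx -1.7173$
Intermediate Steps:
$\frac{257784 + 281688}{-373959 + 59822} = \frac{539472}{-314137} = 539472 \left(- \frac{1}{314137}\right) = - \frac{539472}{314137}$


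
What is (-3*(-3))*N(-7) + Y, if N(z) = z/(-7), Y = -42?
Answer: -33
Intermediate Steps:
N(z) = -z/7 (N(z) = z*(-⅐) = -z/7)
(-3*(-3))*N(-7) + Y = (-3*(-3))*(-⅐*(-7)) - 42 = 9*1 - 42 = 9 - 42 = -33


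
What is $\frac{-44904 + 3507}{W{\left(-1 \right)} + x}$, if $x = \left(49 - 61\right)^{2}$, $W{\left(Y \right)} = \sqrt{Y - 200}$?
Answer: $- \frac{1987056}{6979} + \frac{13799 i \sqrt{201}}{6979} \approx -284.72 + 28.032 i$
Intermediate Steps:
$W{\left(Y \right)} = \sqrt{-200 + Y}$
$x = 144$ ($x = \left(-12\right)^{2} = 144$)
$\frac{-44904 + 3507}{W{\left(-1 \right)} + x} = \frac{-44904 + 3507}{\sqrt{-200 - 1} + 144} = - \frac{41397}{\sqrt{-201} + 144} = - \frac{41397}{i \sqrt{201} + 144} = - \frac{41397}{144 + i \sqrt{201}}$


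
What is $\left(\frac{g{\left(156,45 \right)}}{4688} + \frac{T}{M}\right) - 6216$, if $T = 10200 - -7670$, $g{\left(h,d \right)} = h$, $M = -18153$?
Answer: $- \frac{132267599929}{21275316} \approx -6217.0$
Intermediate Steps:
$T = 17870$ ($T = 10200 + 7670 = 17870$)
$\left(\frac{g{\left(156,45 \right)}}{4688} + \frac{T}{M}\right) - 6216 = \left(\frac{156}{4688} + \frac{17870}{-18153}\right) - 6216 = \left(156 \cdot \frac{1}{4688} + 17870 \left(- \frac{1}{18153}\right)\right) - 6216 = \left(\frac{39}{1172} - \frac{17870}{18153}\right) - 6216 = - \frac{20235673}{21275316} - 6216 = - \frac{132267599929}{21275316}$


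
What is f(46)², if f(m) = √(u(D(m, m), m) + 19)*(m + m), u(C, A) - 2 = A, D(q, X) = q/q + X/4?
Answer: 567088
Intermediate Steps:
D(q, X) = 1 + X/4 (D(q, X) = 1 + X*(¼) = 1 + X/4)
u(C, A) = 2 + A
f(m) = 2*m*√(21 + m) (f(m) = √((2 + m) + 19)*(m + m) = √(21 + m)*(2*m) = 2*m*√(21 + m))
f(46)² = (2*46*√(21 + 46))² = (2*46*√67)² = (92*√67)² = 567088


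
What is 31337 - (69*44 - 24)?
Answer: 28325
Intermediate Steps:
31337 - (69*44 - 24) = 31337 - (3036 - 24) = 31337 - 1*3012 = 31337 - 3012 = 28325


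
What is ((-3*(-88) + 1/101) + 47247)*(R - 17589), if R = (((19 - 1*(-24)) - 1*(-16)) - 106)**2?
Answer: -73802652560/101 ≈ -7.3072e+8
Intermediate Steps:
R = 2209 (R = (((19 + 24) + 16) - 106)**2 = ((43 + 16) - 106)**2 = (59 - 106)**2 = (-47)**2 = 2209)
((-3*(-88) + 1/101) + 47247)*(R - 17589) = ((-3*(-88) + 1/101) + 47247)*(2209 - 17589) = ((264 + 1/101) + 47247)*(-15380) = (26665/101 + 47247)*(-15380) = (4798612/101)*(-15380) = -73802652560/101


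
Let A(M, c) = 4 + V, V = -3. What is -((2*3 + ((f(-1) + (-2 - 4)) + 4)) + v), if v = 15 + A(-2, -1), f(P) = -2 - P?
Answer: -19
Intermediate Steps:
A(M, c) = 1 (A(M, c) = 4 - 3 = 1)
v = 16 (v = 15 + 1 = 16)
-((2*3 + ((f(-1) + (-2 - 4)) + 4)) + v) = -((2*3 + (((-2 - 1*(-1)) + (-2 - 4)) + 4)) + 16) = -((6 + (((-2 + 1) - 6) + 4)) + 16) = -((6 + ((-1 - 6) + 4)) + 16) = -((6 + (-7 + 4)) + 16) = -((6 - 3) + 16) = -(3 + 16) = -1*19 = -19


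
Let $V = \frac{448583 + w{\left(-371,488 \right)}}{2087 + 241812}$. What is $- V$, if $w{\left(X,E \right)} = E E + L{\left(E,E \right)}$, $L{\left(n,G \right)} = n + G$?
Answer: $- \frac{687703}{243899} \approx -2.8196$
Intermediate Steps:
$L{\left(n,G \right)} = G + n$
$w{\left(X,E \right)} = E^{2} + 2 E$ ($w{\left(X,E \right)} = E E + \left(E + E\right) = E^{2} + 2 E$)
$V = \frac{687703}{243899}$ ($V = \frac{448583 + 488 \left(2 + 488\right)}{2087 + 241812} = \frac{448583 + 488 \cdot 490}{243899} = \left(448583 + 239120\right) \frac{1}{243899} = 687703 \cdot \frac{1}{243899} = \frac{687703}{243899} \approx 2.8196$)
$- V = \left(-1\right) \frac{687703}{243899} = - \frac{687703}{243899}$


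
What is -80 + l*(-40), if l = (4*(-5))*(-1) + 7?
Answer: -1160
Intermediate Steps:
l = 27 (l = -20*(-1) + 7 = 20 + 7 = 27)
-80 + l*(-40) = -80 + 27*(-40) = -80 - 1080 = -1160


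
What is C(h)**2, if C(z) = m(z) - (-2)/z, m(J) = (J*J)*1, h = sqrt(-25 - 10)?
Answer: 42871/35 + 4*I*sqrt(35) ≈ 1224.9 + 23.664*I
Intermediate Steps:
h = I*sqrt(35) (h = sqrt(-35) = I*sqrt(35) ≈ 5.9161*I)
m(J) = J**2 (m(J) = J**2*1 = J**2)
C(z) = z**2 + 2/z (C(z) = z**2 - (-2)/z = z**2 + 2/z)
C(h)**2 = ((2 + (I*sqrt(35))**3)/((I*sqrt(35))))**2 = ((-I*sqrt(35)/35)*(2 - 35*I*sqrt(35)))**2 = (-I*sqrt(35)*(2 - 35*I*sqrt(35))/35)**2 = -(2 - 35*I*sqrt(35))**2/35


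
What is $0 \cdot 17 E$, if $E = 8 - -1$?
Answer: $0$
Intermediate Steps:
$E = 9$ ($E = 8 + 1 = 9$)
$0 \cdot 17 E = 0 \cdot 17 \cdot 9 = 0 \cdot 9 = 0$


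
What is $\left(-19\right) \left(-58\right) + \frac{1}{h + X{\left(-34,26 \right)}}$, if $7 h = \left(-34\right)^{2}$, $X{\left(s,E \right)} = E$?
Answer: $\frac{1474483}{1338} \approx 1102.0$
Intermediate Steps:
$h = \frac{1156}{7}$ ($h = \frac{\left(-34\right)^{2}}{7} = \frac{1}{7} \cdot 1156 = \frac{1156}{7} \approx 165.14$)
$\left(-19\right) \left(-58\right) + \frac{1}{h + X{\left(-34,26 \right)}} = \left(-19\right) \left(-58\right) + \frac{1}{\frac{1156}{7} + 26} = 1102 + \frac{1}{\frac{1338}{7}} = 1102 + \frac{7}{1338} = \frac{1474483}{1338}$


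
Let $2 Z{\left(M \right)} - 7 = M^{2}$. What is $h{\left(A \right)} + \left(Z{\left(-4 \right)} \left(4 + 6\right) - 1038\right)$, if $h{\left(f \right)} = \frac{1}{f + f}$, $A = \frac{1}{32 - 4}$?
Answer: $-909$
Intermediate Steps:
$Z{\left(M \right)} = \frac{7}{2} + \frac{M^{2}}{2}$
$A = \frac{1}{28} \approx 0.035714$
$h{\left(f \right)} = \frac{1}{2 f}$
$h{\left(A \right)} + \left(Z{\left(-4 \right)} \left(4 + 6\right) - 1038\right) = \frac{\frac{1}{\frac{1}{28}}}{2} - \left(1038 - \left(\frac{7}{2} + \frac{\left(-4\right)^{2}}{2}\right) \left(4 + 6\right)\right) = \frac{1}{2} \cdot 28 - \left(1038 - \left(\frac{7}{2} + \frac{1}{2} \cdot 16\right) 10\right) = 14 - \left(1038 - \left(\frac{7}{2} + 8\right) 10\right) = 14 + \left(\frac{23}{2} \cdot 10 - 1038\right) = 14 + \left(115 - 1038\right) = 14 - 923 = -909$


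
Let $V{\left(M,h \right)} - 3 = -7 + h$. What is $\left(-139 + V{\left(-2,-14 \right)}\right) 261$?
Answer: $-40977$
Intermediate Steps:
$V{\left(M,h \right)} = -4 + h$ ($V{\left(M,h \right)} = 3 + \left(-7 + h\right) = -4 + h$)
$\left(-139 + V{\left(-2,-14 \right)}\right) 261 = \left(-139 - 18\right) 261 = \left(-157\right) 261 = -40977$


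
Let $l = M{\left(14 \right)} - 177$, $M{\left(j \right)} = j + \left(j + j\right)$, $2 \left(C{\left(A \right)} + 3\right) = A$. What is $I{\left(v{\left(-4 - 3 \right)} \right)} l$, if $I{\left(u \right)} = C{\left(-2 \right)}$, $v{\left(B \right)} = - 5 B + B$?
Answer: $540$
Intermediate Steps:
$C{\left(A \right)} = -3 + \frac{A}{2}$
$v{\left(B \right)} = - 4 B$
$I{\left(u \right)} = -4$ ($I{\left(u \right)} = -3 + \frac{1}{2} \left(-2\right) = -3 - 1 = -4$)
$M{\left(j \right)} = 3 j$ ($M{\left(j \right)} = j + 2 j = 3 j$)
$l = -135$ ($l = 3 \cdot 14 - 177 = 42 - 177 = -135$)
$I{\left(v{\left(-4 - 3 \right)} \right)} l = \left(-4\right) \left(-135\right) = 540$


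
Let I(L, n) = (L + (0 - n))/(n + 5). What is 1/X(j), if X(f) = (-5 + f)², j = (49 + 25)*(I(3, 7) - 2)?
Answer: 9/284089 ≈ 3.1680e-5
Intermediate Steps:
I(L, n) = (L - n)/(5 + n)
j = -518/3 (j = (49 + 25)*((3 - 1*7)/(5 + 7) - 2) = 74*((3 - 7)/12 - 2) = 74*((1/12)*(-4) - 2) = 74*(-⅓ - 2) = 74*(-7/3) = -518/3 ≈ -172.67)
1/X(j) = 1/((-5 - 518/3)²) = 1/((-533/3)²) = 1/(284089/9) = 9/284089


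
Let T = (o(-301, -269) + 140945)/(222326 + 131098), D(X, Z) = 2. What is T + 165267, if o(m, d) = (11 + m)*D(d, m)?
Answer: 58409464573/353424 ≈ 1.6527e+5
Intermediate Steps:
o(m, d) = 22 + 2*m (o(m, d) = (11 + m)*2 = 22 + 2*m)
T = 140365/353424 (T = ((22 + 2*(-301)) + 140945)/(222326 + 131098) = ((22 - 602) + 140945)/353424 = (-580 + 140945)*(1/353424) = 140365*(1/353424) = 140365/353424 ≈ 0.39716)
T + 165267 = 140365/353424 + 165267 = 58409464573/353424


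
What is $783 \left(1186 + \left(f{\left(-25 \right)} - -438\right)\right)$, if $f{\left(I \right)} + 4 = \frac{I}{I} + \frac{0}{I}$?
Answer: $1269243$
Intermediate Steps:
$f{\left(I \right)} = -3$ ($f{\left(I \right)} = -4 + \left(\frac{I}{I} + \frac{0}{I}\right) = -4 + \left(1 + 0\right) = -4 + 1 = -3$)
$783 \left(1186 + \left(f{\left(-25 \right)} - -438\right)\right) = 783 \left(1186 - -435\right) = 783 \left(1186 + \left(-3 + 438\right)\right) = 783 \left(1186 + 435\right) = 783 \cdot 1621 = 1269243$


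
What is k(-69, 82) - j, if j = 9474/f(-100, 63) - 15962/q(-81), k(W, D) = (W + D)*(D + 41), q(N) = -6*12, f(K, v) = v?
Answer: 309185/252 ≈ 1226.9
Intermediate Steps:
q(N) = -72
k(W, D) = (41 + D)*(D + W) (k(W, D) = (D + W)*(41 + D) = (41 + D)*(D + W))
j = 93763/252 (j = 9474/63 - 15962/(-72) = 9474*(1/63) - 15962*(-1/72) = 3158/21 + 7981/36 = 93763/252 ≈ 372.08)
k(-69, 82) - j = (82² + 41*82 + 41*(-69) + 82*(-69)) - 1*93763/252 = (6724 + 3362 - 2829 - 5658) - 93763/252 = 1599 - 93763/252 = 309185/252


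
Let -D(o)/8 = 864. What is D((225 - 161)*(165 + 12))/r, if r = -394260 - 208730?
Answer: 3456/301495 ≈ 0.011463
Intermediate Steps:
D(o) = -6912 (D(o) = -8*864 = -6912)
r = -602990
D((225 - 161)*(165 + 12))/r = -6912/(-602990) = -6912*(-1/602990) = 3456/301495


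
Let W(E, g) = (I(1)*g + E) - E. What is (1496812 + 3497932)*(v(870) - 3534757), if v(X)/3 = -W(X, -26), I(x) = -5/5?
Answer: -17655595907240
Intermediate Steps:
I(x) = -1 (I(x) = -5*1/5 = -1)
W(E, g) = -g (W(E, g) = (-g + E) - E = (E - g) - E = -g)
v(X) = -78 (v(X) = 3*(-(-1)*(-26)) = 3*(-1*26) = 3*(-26) = -78)
(1496812 + 3497932)*(v(870) - 3534757) = (1496812 + 3497932)*(-78 - 3534757) = 4994744*(-3534835) = -17655595907240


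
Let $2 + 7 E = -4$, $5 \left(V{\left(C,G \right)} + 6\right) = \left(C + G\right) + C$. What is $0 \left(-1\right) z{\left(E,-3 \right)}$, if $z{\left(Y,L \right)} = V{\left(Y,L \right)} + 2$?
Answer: $0$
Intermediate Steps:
$V{\left(C,G \right)} = -6 + \frac{G}{5} + \frac{2 C}{5}$ ($V{\left(C,G \right)} = -6 + \frac{\left(C + G\right) + C}{5} = -6 + \frac{G + 2 C}{5} = -6 + \left(\frac{G}{5} + \frac{2 C}{5}\right) = -6 + \frac{G}{5} + \frac{2 C}{5}$)
$E = - \frac{6}{7}$ ($E = - \frac{2}{7} + \frac{1}{7} \left(-4\right) = - \frac{2}{7} - \frac{4}{7} = - \frac{6}{7} \approx -0.85714$)
$z{\left(Y,L \right)} = -4 + \frac{L}{5} + \frac{2 Y}{5}$ ($z{\left(Y,L \right)} = \left(-6 + \frac{L}{5} + \frac{2 Y}{5}\right) + 2 = -4 + \frac{L}{5} + \frac{2 Y}{5}$)
$0 \left(-1\right) z{\left(E,-3 \right)} = 0 \left(-1\right) \left(-4 + \frac{1}{5} \left(-3\right) + \frac{2}{5} \left(- \frac{6}{7}\right)\right) = 0 \left(-4 - \frac{3}{5} - \frac{12}{35}\right) = 0 \left(- \frac{173}{35}\right) = 0$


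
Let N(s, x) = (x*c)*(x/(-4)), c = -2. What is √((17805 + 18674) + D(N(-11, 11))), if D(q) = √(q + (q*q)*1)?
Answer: √(145916 + 22*√123)/2 ≈ 191.15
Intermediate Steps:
N(s, x) = x²/2 (N(s, x) = (x*(-2))*(x/(-4)) = (-2*x)*(x*(-¼)) = (-2*x)*(-x/4) = x²/2)
D(q) = √(q + q²) (D(q) = √(q + q²*1) = √(q + q²))
√((17805 + 18674) + D(N(-11, 11))) = √((17805 + 18674) + √(((½)*11²)*(1 + (½)*11²))) = √(36479 + √(((½)*121)*(1 + (½)*121))) = √(36479 + √(121*(1 + 121/2)/2)) = √(36479 + √((121/2)*(123/2))) = √(36479 + √(14883/4)) = √(36479 + 11*√123/2)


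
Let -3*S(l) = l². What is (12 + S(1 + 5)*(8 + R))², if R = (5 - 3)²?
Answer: 17424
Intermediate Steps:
R = 4 (R = 2² = 4)
S(l) = -l²/3
(12 + S(1 + 5)*(8 + R))² = (12 + (-(1 + 5)²/3)*(8 + 4))² = (12 - ⅓*6²*12)² = (12 - ⅓*36*12)² = (12 - 12*12)² = (12 - 144)² = (-132)² = 17424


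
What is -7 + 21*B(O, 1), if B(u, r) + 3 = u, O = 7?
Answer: 77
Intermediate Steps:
B(u, r) = -3 + u
-7 + 21*B(O, 1) = -7 + 21*(-3 + 7) = -7 + 21*4 = -7 + 84 = 77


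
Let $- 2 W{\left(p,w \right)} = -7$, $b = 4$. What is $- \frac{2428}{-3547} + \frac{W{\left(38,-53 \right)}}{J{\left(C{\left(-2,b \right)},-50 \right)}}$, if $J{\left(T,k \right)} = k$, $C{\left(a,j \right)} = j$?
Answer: $\frac{217971}{354700} \approx 0.61452$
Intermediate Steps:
$W{\left(p,w \right)} = \frac{7}{2}$ ($W{\left(p,w \right)} = \left(- \frac{1}{2}\right) \left(-7\right) = \frac{7}{2}$)
$- \frac{2428}{-3547} + \frac{W{\left(38,-53 \right)}}{J{\left(C{\left(-2,b \right)},-50 \right)}} = - \frac{2428}{-3547} + \frac{7}{2 \left(-50\right)} = \left(-2428\right) \left(- \frac{1}{3547}\right) + \frac{7}{2} \left(- \frac{1}{50}\right) = \frac{2428}{3547} - \frac{7}{100} = \frac{217971}{354700}$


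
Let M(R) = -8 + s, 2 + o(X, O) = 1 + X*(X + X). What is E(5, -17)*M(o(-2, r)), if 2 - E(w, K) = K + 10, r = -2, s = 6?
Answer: -18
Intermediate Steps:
E(w, K) = -8 - K (E(w, K) = 2 - (K + 10) = 2 - (10 + K) = 2 + (-10 - K) = -8 - K)
o(X, O) = -1 + 2*X**2 (o(X, O) = -2 + (1 + X*(X + X)) = -2 + (1 + X*(2*X)) = -2 + (1 + 2*X**2) = -1 + 2*X**2)
M(R) = -2 (M(R) = -8 + 6 = -2)
E(5, -17)*M(o(-2, r)) = (-8 - 1*(-17))*(-2) = (-8 + 17)*(-2) = 9*(-2) = -18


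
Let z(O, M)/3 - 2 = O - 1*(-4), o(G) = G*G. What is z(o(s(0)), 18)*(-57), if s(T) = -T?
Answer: -1026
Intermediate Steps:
o(G) = G**2
z(O, M) = 18 + 3*O (z(O, M) = 6 + 3*(O - 1*(-4)) = 6 + 3*(O + 4) = 6 + 3*(4 + O) = 6 + (12 + 3*O) = 18 + 3*O)
z(o(s(0)), 18)*(-57) = (18 + 3*(-1*0)**2)*(-57) = (18 + 3*0**2)*(-57) = (18 + 3*0)*(-57) = (18 + 0)*(-57) = 18*(-57) = -1026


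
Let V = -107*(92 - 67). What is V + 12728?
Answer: 10053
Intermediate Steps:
V = -2675 (V = -107*25 = -2675)
V + 12728 = -2675 + 12728 = 10053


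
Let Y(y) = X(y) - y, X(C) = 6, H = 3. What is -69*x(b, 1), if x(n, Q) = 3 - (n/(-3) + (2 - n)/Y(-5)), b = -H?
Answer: -1173/11 ≈ -106.64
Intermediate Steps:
b = -3 (b = -1*3 = -3)
Y(y) = 6 - y
x(n, Q) = 31/11 + 14*n/33 (x(n, Q) = 3 - (n/(-3) + (2 - n)/(6 - 1*(-5))) = 3 - (n*(-⅓) + (2 - n)/(6 + 5)) = 3 - (-n/3 + (2 - n)/11) = 3 - (-n/3 + (2 - n)*(1/11)) = 3 - (-n/3 + (2/11 - n/11)) = 3 - (2/11 - 14*n/33) = 3 + (-2/11 + 14*n/33) = 31/11 + 14*n/33)
-69*x(b, 1) = -69*(31/11 + (14/33)*(-3)) = -69*(31/11 - 14/11) = -69*17/11 = -1173/11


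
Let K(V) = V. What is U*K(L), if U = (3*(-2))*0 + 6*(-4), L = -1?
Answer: 24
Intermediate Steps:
U = -24 (U = -6*0 - 24 = 0 - 24 = -24)
U*K(L) = -24*(-1) = 24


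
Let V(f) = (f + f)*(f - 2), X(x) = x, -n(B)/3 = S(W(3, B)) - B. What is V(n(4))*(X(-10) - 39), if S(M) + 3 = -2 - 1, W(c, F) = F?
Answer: -82320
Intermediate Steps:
S(M) = -6 (S(M) = -3 + (-2 - 1) = -3 - 3 = -6)
n(B) = 18 + 3*B (n(B) = -3*(-6 - B) = 18 + 3*B)
V(f) = 2*f*(-2 + f) (V(f) = (2*f)*(-2 + f) = 2*f*(-2 + f))
V(n(4))*(X(-10) - 39) = (2*(18 + 3*4)*(-2 + (18 + 3*4)))*(-10 - 39) = (2*(18 + 12)*(-2 + (18 + 12)))*(-49) = (2*30*(-2 + 30))*(-49) = (2*30*28)*(-49) = 1680*(-49) = -82320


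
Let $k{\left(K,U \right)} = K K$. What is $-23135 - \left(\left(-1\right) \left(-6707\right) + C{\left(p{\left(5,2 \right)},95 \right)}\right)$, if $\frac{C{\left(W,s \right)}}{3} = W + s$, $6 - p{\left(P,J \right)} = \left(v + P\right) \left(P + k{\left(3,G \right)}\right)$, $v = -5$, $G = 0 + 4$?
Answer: $-30145$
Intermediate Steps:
$G = 4$
$k{\left(K,U \right)} = K^{2}$
$p{\left(P,J \right)} = 6 - \left(-5 + P\right) \left(9 + P\right)$ ($p{\left(P,J \right)} = 6 - \left(-5 + P\right) \left(P + 3^{2}\right) = 6 - \left(-5 + P\right) \left(P + 9\right) = 6 - \left(-5 + P\right) \left(9 + P\right)$)
$C{\left(W,s \right)} = 3 W + 3 s$ ($C{\left(W,s \right)} = 3 \left(W + s\right) = 3 W + 3 s$)
$-23135 - \left(\left(-1\right) \left(-6707\right) + C{\left(p{\left(5,2 \right)},95 \right)}\right) = -23135 - \left(\left(-1\right) \left(-6707\right) + \left(3 \left(51 - 5^{2} - 20\right) + 3 \cdot 95\right)\right) = -23135 - \left(6707 + \left(3 \left(51 - 25 - 20\right) + 285\right)\right) = -23135 - \left(6707 + \left(3 \cdot 6 + 285\right)\right) = -23135 - \left(6707 + \left(18 + 285\right)\right) = -23135 - \left(6707 + 303\right) = -23135 - 7010 = -30145$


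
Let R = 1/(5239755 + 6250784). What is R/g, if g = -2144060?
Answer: -1/24636405048340 ≈ -4.0590e-14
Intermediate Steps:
R = 1/11490539 ≈ 8.7028e-8
R/g = (1/11490539)/(-2144060) = (1/11490539)*(-1/2144060) = -1/24636405048340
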